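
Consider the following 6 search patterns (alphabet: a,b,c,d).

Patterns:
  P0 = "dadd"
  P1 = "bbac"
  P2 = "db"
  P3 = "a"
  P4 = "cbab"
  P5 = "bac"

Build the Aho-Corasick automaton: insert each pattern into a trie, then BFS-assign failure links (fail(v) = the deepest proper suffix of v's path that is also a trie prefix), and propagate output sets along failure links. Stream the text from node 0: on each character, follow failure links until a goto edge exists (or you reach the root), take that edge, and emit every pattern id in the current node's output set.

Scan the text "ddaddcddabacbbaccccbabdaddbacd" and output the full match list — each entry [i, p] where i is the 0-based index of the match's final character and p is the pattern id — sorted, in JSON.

Construct AC machine:
Trie (insert patterns):
  0='ε' goto a→10 b→5 c→11 d→1
  1='d' goto a→2 b→9
  2='da' goto d→3
  3='dad' goto d→4
  4='dadd' goto ·  ←P0
  5='b' goto a→15 b→6
  6='bb' goto a→7
  7='bba' goto c→8
  8='bbac' goto ·  ←P1
  9='db' goto ·  ←P2
  10='a' goto ·  ←P3
  11='c' goto b→12
  12='cb' goto a→13
  13='cba' goto b→14
  14='cbab' goto ·  ←P4
  15='ba' goto c→16
  16='bac' goto ·  ←P5

BFS fail/out derivation:
  n1('d'): parent n0 fail=0; on 'd' 0 → fail=0;  out ∅∪∅=∅
  n5('b'): parent n0 fail=0; on 'b' 0 → fail=0;  out ∅∪∅=∅
  n10('a'): parent n0 fail=0; on 'a' 0 → fail=0;  out {3}∪∅={3}
  n11('c'): parent n0 fail=0; on 'c' 0 → fail=0;  out ∅∪∅=∅
  n2('da'): parent n1 fail=0; on 'a' 0 → fail=10;  out ∅∪{3}={3}
  n6('bb'): parent n5 fail=0; on 'b' 0 → fail=5;  out ∅∪∅=∅
  n9('db'): parent n1 fail=0; on 'b' 0 → fail=5;  out {2}∪∅={2}
  n12('cb'): parent n11 fail=0; on 'b' 0 → fail=5;  out ∅∪∅=∅
  n15('ba'): parent n5 fail=0; on 'a' 0 → fail=10;  out ∅∪{3}={3}
  n3('dad'): parent n2 fail=10; on 'd' 10→0 → fail=1;  out ∅∪∅=∅
  n7('bba'): parent n6 fail=5; on 'a' 5 → fail=15;  out ∅∪{3}={3}
  n13('cba'): parent n12 fail=5; on 'a' 5 → fail=15;  out ∅∪{3}={3}
  n16('bac'): parent n15 fail=10; on 'c' 10→0 → fail=11;  out {5}∪∅={5}
  n4('dadd'): parent n3 fail=1; on 'd' 1→0 → fail=1;  out {0}∪∅={0}
  n8('bbac'): parent n7 fail=15; on 'c' 15 → fail=16;  out {1}∪{5}={1,5}
  n14('cbab'): parent n13 fail=15; on 'b' 15→10→0 → fail=5;  out {4}∪∅={4}

Text stream:
i=0 'd': node 0→1
i=1 'd': node 1→1 (fail-walked)
i=2 'a': node 1→2  → match P3@[2:2]
i=3 'd': node 2→3
i=4 'd': node 3→4  → match P0@[1:4]
i=5 'c': node 4→11 (fail-walked)
i=6 'd': node 11→1 (fail-walked)
i=7 'd': node 1→1 (fail-walked)
i=8 'a': node 1→2  → match P3@[8:8]
i=9 'b': node 2→5 (fail-walked)
i=10 'a': node 5→15  → match P3@[10:10]
i=11 'c': node 15→16  → match P5@[9:11]
i=12 'b': node 16→12 (fail-walked)
i=13 'b': node 12→6 (fail-walked)
i=14 'a': node 6→7  → match P3@[14:14]
i=15 'c': node 7→8  → match P1@[12:15],P5@[13:15]
i=16 'c': node 8→11 (fail-walked)
i=17 'c': node 11→11 (fail-walked)
i=18 'c': node 11→11 (fail-walked)
i=19 'b': node 11→12
i=20 'a': node 12→13  → match P3@[20:20]
i=21 'b': node 13→14  → match P4@[18:21]
i=22 'd': node 14→1 (fail-walked)
i=23 'a': node 1→2  → match P3@[23:23]
i=24 'd': node 2→3
i=25 'd': node 3→4  → match P0@[22:25]
i=26 'b': node 4→9 (fail-walked)  → match P2@[25:26]
i=27 'a': node 9→15 (fail-walked)  → match P3@[27:27]
i=28 'c': node 15→16  → match P5@[26:28]
i=29 'd': node 16→1 (fail-walked)

Result: [[2,3],[4,0],[8,3],[10,3],[11,5],[14,3],[15,1],[15,5],[20,3],[21,4],[23,3],[25,0],[26,2],[27,3],[28,5]]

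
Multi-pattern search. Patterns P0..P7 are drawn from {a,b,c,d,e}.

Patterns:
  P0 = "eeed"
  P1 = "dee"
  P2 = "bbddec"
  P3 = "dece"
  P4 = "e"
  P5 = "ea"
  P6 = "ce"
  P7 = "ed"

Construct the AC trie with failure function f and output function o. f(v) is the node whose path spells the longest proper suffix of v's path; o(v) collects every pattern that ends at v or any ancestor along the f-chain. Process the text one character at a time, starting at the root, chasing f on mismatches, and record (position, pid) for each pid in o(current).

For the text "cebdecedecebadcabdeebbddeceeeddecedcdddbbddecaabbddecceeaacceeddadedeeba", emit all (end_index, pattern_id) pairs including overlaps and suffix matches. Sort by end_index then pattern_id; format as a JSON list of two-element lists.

Construct AC machine:
Trie nodes:
  0='ε' goto b→8 c→17 d→5 e→1
  1='e' goto a→16 d→19 e→2  ←P4
  2='ee' goto e→3
  3='eee' goto d→4
  4='eeed' goto ·  ←P0
  5='d' goto e→6
  6='de' goto c→14 e→7
  7='dee' goto ·  ←P1
  8='b' goto b→9
  9='bb' goto d→10
  10='bbd' goto d→11
  11='bbdd' goto e→12
  12='bbdde' goto c→13
  13='bbddec' goto ·  ←P2
  14='dec' goto e→15
  15='dece' goto ·  ←P3
  16='ea' goto ·  ←P5
  17='c' goto e→18
  18='ce' goto ·  ←P6
  19='ed' goto ·  ←P7

BFS fail/out derivation:
  n1('e'): parent n0 fail=0; on 'e' 0 → fail=0;  out {4}∪∅={4}
  n5('d'): parent n0 fail=0; on 'd' 0 → fail=0;  out ∅∪∅=∅
  n8('b'): parent n0 fail=0; on 'b' 0 → fail=0;  out ∅∪∅=∅
  n17('c'): parent n0 fail=0; on 'c' 0 → fail=0;  out ∅∪∅=∅
  n2('ee'): parent n1 fail=0; on 'e' 0 → fail=1;  out ∅∪{4}={4}
  n6('de'): parent n5 fail=0; on 'e' 0 → fail=1;  out ∅∪{4}={4}
  n9('bb'): parent n8 fail=0; on 'b' 0 → fail=8;  out ∅∪∅=∅
  n16('ea'): parent n1 fail=0; on 'a' 0 → fail=0;  out {5}∪∅={5}
  n18('ce'): parent n17 fail=0; on 'e' 0 → fail=1;  out {6}∪{4}={4,6}
  n19('ed'): parent n1 fail=0; on 'd' 0 → fail=5;  out {7}∪∅={7}
  n3('eee'): parent n2 fail=1; on 'e' 1 → fail=2;  out ∅∪{4}={4}
  n7('dee'): parent n6 fail=1; on 'e' 1 → fail=2;  out {1}∪{4}={1,4}
  n10('bbd'): parent n9 fail=8; on 'd' 8→0 → fail=5;  out ∅∪∅=∅
  n14('dec'): parent n6 fail=1; on 'c' 1→0 → fail=17;  out ∅∪∅=∅
  n4('eeed'): parent n3 fail=2; on 'd' 2→1 → fail=19;  out {0}∪{7}={0,7}
  n11('bbdd'): parent n10 fail=5; on 'd' 5→0 → fail=5;  out ∅∪∅=∅
  n15('dece'): parent n14 fail=17; on 'e' 17 → fail=18;  out {3}∪{4,6}={3,4,6}
  n12('bbdde'): parent n11 fail=5; on 'e' 5 → fail=6;  out ∅∪{4}={4}
  n13('bbddec'): parent n12 fail=6; on 'c' 6 → fail=14;  out {2}∪∅={2}

Text stream:
pos 0 'c': at 17
pos 1 'e': at 18  → match P4@[1:1],P6@[0:1]
pos 2 'b': at 8 (via fail)
pos 3 'd': at 5 (via fail)
pos 4 'e': at 6  → match P4@[4:4]
pos 5 'c': at 14
pos 6 'e': at 15  → match P3@[3:6],P4@[6:6],P6@[5:6]
pos 7 'd': at 19 (via fail)  → match P7@[6:7]
pos 8 'e': at 6 (via fail)  → match P4@[8:8]
pos 9 'c': at 14
pos 10 'e': at 15  → match P3@[7:10],P4@[10:10],P6@[9:10]
pos 11 'b': at 8 (via fail)
pos 12 'a': at 0 (via fail)
pos 13 'd': at 5
pos 14 'c': at 17 (via fail)
pos 15 'a': at 0 (via fail)
pos 16 'b': at 8
pos 17 'd': at 5 (via fail)
pos 18 'e': at 6  → match P4@[18:18]
pos 19 'e': at 7  → match P1@[17:19],P4@[19:19]
pos 20 'b': at 8 (via fail)
pos 21 'b': at 9
pos 22 'd': at 10
pos 23 'd': at 11
pos 24 'e': at 12  → match P4@[24:24]
pos 25 'c': at 13  → match P2@[20:25]
pos 26 'e': at 15 (via fail)  → match P3@[23:26],P4@[26:26],P6@[25:26]
pos 27 'e': at 2 (via fail)  → match P4@[27:27]
pos 28 'e': at 3  → match P4@[28:28]
pos 29 'd': at 4  → match P0@[26:29],P7@[28:29]
pos 30 'd': at 5 (via fail)
pos 31 'e': at 6  → match P4@[31:31]
pos 32 'c': at 14
pos 33 'e': at 15  → match P3@[30:33],P4@[33:33],P6@[32:33]
pos 34 'd': at 19 (via fail)  → match P7@[33:34]
pos 35 'c': at 17 (via fail)
pos 36 'd': at 5 (via fail)
pos 37 'd': at 5 (via fail)
pos 38 'd': at 5 (via fail)
pos 39 'b': at 8 (via fail)
pos 40 'b': at 9
pos 41 'd': at 10
pos 42 'd': at 11
pos 43 'e': at 12  → match P4@[43:43]
pos 44 'c': at 13  → match P2@[39:44]
pos 45 'a': at 0 (via fail)
pos 46 'a': at 0
pos 47 'b': at 8
pos 48 'b': at 9
pos 49 'd': at 10
pos 50 'd': at 11
pos 51 'e': at 12  → match P4@[51:51]
pos 52 'c': at 13  → match P2@[47:52]
pos 53 'c': at 17 (via fail)
pos 54 'e': at 18  → match P4@[54:54],P6@[53:54]
pos 55 'e': at 2 (via fail)  → match P4@[55:55]
pos 56 'a': at 16 (via fail)  → match P5@[55:56]
pos 57 'a': at 0 (via fail)
pos 58 'c': at 17
pos 59 'c': at 17 (via fail)
pos 60 'e': at 18  → match P4@[60:60],P6@[59:60]
pos 61 'e': at 2 (via fail)  → match P4@[61:61]
pos 62 'd': at 19 (via fail)  → match P7@[61:62]
pos 63 'd': at 5 (via fail)
pos 64 'a': at 0 (via fail)
pos 65 'd': at 5
pos 66 'e': at 6  → match P4@[66:66]
pos 67 'd': at 19 (via fail)  → match P7@[66:67]
pos 68 'e': at 6 (via fail)  → match P4@[68:68]
pos 69 'e': at 7  → match P1@[67:69],P4@[69:69]
pos 70 'b': at 8 (via fail)
pos 71 'a': at 0 (via fail)

All matches (sorted): [[1,4],[1,6],[4,4],[6,3],[6,4],[6,6],[7,7],[8,4],[10,3],[10,4],[10,6],[18,4],[19,1],[19,4],[24,4],[25,2],[26,3],[26,4],[26,6],[27,4],[28,4],[29,0],[29,7],[31,4],[33,3],[33,4],[33,6],[34,7],[43,4],[44,2],[51,4],[52,2],[54,4],[54,6],[55,4],[56,5],[60,4],[60,6],[61,4],[62,7],[66,4],[67,7],[68,4],[69,1],[69,4]]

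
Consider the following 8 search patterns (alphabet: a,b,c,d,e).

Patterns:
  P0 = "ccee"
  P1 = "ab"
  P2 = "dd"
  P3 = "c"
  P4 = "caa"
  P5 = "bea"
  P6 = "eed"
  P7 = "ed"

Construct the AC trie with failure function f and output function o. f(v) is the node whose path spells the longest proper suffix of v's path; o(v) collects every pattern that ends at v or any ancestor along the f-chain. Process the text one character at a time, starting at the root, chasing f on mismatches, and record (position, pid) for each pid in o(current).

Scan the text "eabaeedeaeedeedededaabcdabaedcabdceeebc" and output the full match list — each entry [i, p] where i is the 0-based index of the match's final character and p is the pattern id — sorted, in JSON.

Build:
Trie nodes:
  0='ε' goto a→5 b→11 c→1 d→7 e→14
  1='c' goto a→9 c→2  [P3 ends]
  2='cc' goto e→3
  3='cce' goto e→4
  4='ccee' goto ·  [P0 ends]
  5='a' goto b→6
  6='ab' goto ·  [P1 ends]
  7='d' goto d→8
  8='dd' goto ·  [P2 ends]
  9='ca' goto a→10
  10='caa' goto ·  [P4 ends]
  11='b' goto e→12
  12='be' goto a→13
  13='bea' goto ·  [P5 ends]
  14='e' goto d→17 e→15
  15='ee' goto d→16
  16='eed' goto ·  [P6 ends]
  17='ed' goto ·  [P7 ends]

BFS fail/out derivation:
  fail(1) 'c': from fail(0)=0 chase 'c': 0 ⇒ 0;  out={3}∪out(0)={3}
  fail(5) 'a': from fail(0)=0 chase 'a': 0 ⇒ 0;  out=∅∪out(0)=∅
  fail(7) 'd': from fail(0)=0 chase 'd': 0 ⇒ 0;  out=∅∪out(0)=∅
  fail(11) 'b': from fail(0)=0 chase 'b': 0 ⇒ 0;  out=∅∪out(0)=∅
  fail(14) 'e': from fail(0)=0 chase 'e': 0 ⇒ 0;  out=∅∪out(0)=∅
  fail(2) 'cc': from fail(1)=0 chase 'c': 0 ⇒ 1;  out=∅∪out(1)={3}
  fail(6) 'ab': from fail(5)=0 chase 'b': 0 ⇒ 11;  out={1}∪out(11)={1}
  fail(8) 'dd': from fail(7)=0 chase 'd': 0 ⇒ 7;  out={2}∪out(7)={2}
  fail(9) 'ca': from fail(1)=0 chase 'a': 0 ⇒ 5;  out=∅∪out(5)=∅
  fail(12) 'be': from fail(11)=0 chase 'e': 0 ⇒ 14;  out=∅∪out(14)=∅
  fail(15) 'ee': from fail(14)=0 chase 'e': 0 ⇒ 14;  out=∅∪out(14)=∅
  fail(17) 'ed': from fail(14)=0 chase 'd': 0 ⇒ 7;  out={7}∪out(7)={7}
  fail(3) 'cce': from fail(2)=1 chase 'e': 1→0 ⇒ 14;  out=∅∪out(14)=∅
  fail(10) 'caa': from fail(9)=5 chase 'a': 5→0 ⇒ 5;  out={4}∪out(5)={4}
  fail(13) 'bea': from fail(12)=14 chase 'a': 14→0 ⇒ 5;  out={5}∪out(5)={5}
  fail(16) 'eed': from fail(15)=14 chase 'd': 14 ⇒ 17;  out={6}∪out(17)={6,7}
  fail(4) 'ccee': from fail(3)=14 chase 'e': 14 ⇒ 15;  out={0}∪out(15)={0}

Scan:
pos 0 'e': at 14
pos 1 'a': at 5 (fail-walked)
pos 2 'b': at 6  emit P1@[1:2]
pos 3 'a': at 5 (fail-walked)
pos 4 'e': at 14 (fail-walked)
pos 5 'e': at 15
pos 6 'd': at 16  emit P6@[4:6],P7@[5:6]
pos 7 'e': at 14 (fail-walked)
pos 8 'a': at 5 (fail-walked)
pos 9 'e': at 14 (fail-walked)
pos 10 'e': at 15
pos 11 'd': at 16  emit P6@[9:11],P7@[10:11]
pos 12 'e': at 14 (fail-walked)
pos 13 'e': at 15
pos 14 'd': at 16  emit P6@[12:14],P7@[13:14]
pos 15 'e': at 14 (fail-walked)
pos 16 'd': at 17  emit P7@[15:16]
pos 17 'e': at 14 (fail-walked)
pos 18 'd': at 17  emit P7@[17:18]
pos 19 'a': at 5 (fail-walked)
pos 20 'a': at 5 (fail-walked)
pos 21 'b': at 6  emit P1@[20:21]
pos 22 'c': at 1 (fail-walked)  emit P3@[22:22]
pos 23 'd': at 7 (fail-walked)
pos 24 'a': at 5 (fail-walked)
pos 25 'b': at 6  emit P1@[24:25]
pos 26 'a': at 5 (fail-walked)
pos 27 'e': at 14 (fail-walked)
pos 28 'd': at 17  emit P7@[27:28]
pos 29 'c': at 1 (fail-walked)  emit P3@[29:29]
pos 30 'a': at 9
pos 31 'b': at 6 (fail-walked)  emit P1@[30:31]
pos 32 'd': at 7 (fail-walked)
pos 33 'c': at 1 (fail-walked)  emit P3@[33:33]
pos 34 'e': at 14 (fail-walked)
pos 35 'e': at 15
pos 36 'e': at 15 (fail-walked)
pos 37 'b': at 11 (fail-walked)
pos 38 'c': at 1 (fail-walked)  emit P3@[38:38]

Matches: [[2,1],[6,6],[6,7],[11,6],[11,7],[14,6],[14,7],[16,7],[18,7],[21,1],[22,3],[25,1],[28,7],[29,3],[31,1],[33,3],[38,3]]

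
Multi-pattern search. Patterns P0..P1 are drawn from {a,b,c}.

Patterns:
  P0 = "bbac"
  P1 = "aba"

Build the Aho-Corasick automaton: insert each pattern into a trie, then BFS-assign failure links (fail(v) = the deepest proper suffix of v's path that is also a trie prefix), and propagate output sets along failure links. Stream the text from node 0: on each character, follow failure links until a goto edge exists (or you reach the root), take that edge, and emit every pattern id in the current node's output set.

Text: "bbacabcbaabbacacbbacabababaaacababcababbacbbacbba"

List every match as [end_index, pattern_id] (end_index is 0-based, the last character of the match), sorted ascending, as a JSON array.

Construct AC machine:
Trie nodes:
  0='ε' goto a→5 b→1
  1='b' goto b→2
  2='bb' goto a→3
  3='bba' goto c→4
  4='bbac' goto ·  ←P0
  5='a' goto b→6
  6='ab' goto a→7
  7='aba' goto ·  ←P1

Failure links (BFS by depth):
  n1('b'): parent n0 fail=0; on 'b' 0 → fail=0;  out ∅∪∅=∅
  n5('a'): parent n0 fail=0; on 'a' 0 → fail=0;  out ∅∪∅=∅
  n2('bb'): parent n1 fail=0; on 'b' 0 → fail=1;  out ∅∪∅=∅
  n6('ab'): parent n5 fail=0; on 'b' 0 → fail=1;  out ∅∪∅=∅
  n3('bba'): parent n2 fail=1; on 'a' 1→0 → fail=5;  out ∅∪∅=∅
  n7('aba'): parent n6 fail=1; on 'a' 1→0 → fail=5;  out {1}∪∅={1}
  n4('bbac'): parent n3 fail=5; on 'c' 5→0 → fail=0;  out {0}∪∅={0}

Run:
pos 0 'b': at 1
pos 1 'b': at 2
pos 2 'a': at 3
pos 3 'c': at 4  ** P0@[0:3]
pos 4 'a': at 5 (fail-walked)
pos 5 'b': at 6
pos 6 'c': at 0 (fail-walked)
pos 7 'b': at 1
pos 8 'a': at 5 (fail-walked)
pos 9 'a': at 5 (fail-walked)
pos 10 'b': at 6
pos 11 'b': at 2 (fail-walked)
pos 12 'a': at 3
pos 13 'c': at 4  ** P0@[10:13]
pos 14 'a': at 5 (fail-walked)
pos 15 'c': at 0 (fail-walked)
pos 16 'b': at 1
pos 17 'b': at 2
pos 18 'a': at 3
pos 19 'c': at 4  ** P0@[16:19]
pos 20 'a': at 5 (fail-walked)
pos 21 'b': at 6
pos 22 'a': at 7  ** P1@[20:22]
pos 23 'b': at 6 (fail-walked)
pos 24 'a': at 7  ** P1@[22:24]
pos 25 'b': at 6 (fail-walked)
pos 26 'a': at 7  ** P1@[24:26]
pos 27 'a': at 5 (fail-walked)
pos 28 'a': at 5 (fail-walked)
pos 29 'c': at 0 (fail-walked)
pos 30 'a': at 5
pos 31 'b': at 6
pos 32 'a': at 7  ** P1@[30:32]
pos 33 'b': at 6 (fail-walked)
pos 34 'c': at 0 (fail-walked)
pos 35 'a': at 5
pos 36 'b': at 6
pos 37 'a': at 7  ** P1@[35:37]
pos 38 'b': at 6 (fail-walked)
pos 39 'b': at 2 (fail-walked)
pos 40 'a': at 3
pos 41 'c': at 4  ** P0@[38:41]
pos 42 'b': at 1 (fail-walked)
pos 43 'b': at 2
pos 44 'a': at 3
pos 45 'c': at 4  ** P0@[42:45]
pos 46 'b': at 1 (fail-walked)
pos 47 'b': at 2
pos 48 'a': at 3

All matches (sorted): [[3,0],[13,0],[19,0],[22,1],[24,1],[26,1],[32,1],[37,1],[41,0],[45,0]]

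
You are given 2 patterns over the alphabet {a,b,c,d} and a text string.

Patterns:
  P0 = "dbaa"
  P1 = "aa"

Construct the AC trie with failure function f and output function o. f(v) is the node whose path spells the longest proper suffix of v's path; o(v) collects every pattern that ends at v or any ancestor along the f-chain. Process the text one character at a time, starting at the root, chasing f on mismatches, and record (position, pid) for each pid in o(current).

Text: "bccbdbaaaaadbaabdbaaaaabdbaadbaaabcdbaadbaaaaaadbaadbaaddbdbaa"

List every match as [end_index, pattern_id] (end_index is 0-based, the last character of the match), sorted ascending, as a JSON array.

Build:
Trie (insert patterns):
  0='ε' goto a→5 d→1
  1='d' goto b→2
  2='db' goto a→3
  3='dba' goto a→4
  4='dbaa' goto ·  ←P0
  5='a' goto a→6
  6='aa' goto ·  ←P1

Failure links (BFS by depth):
  n1('d'): parent n0 fail=0; on 'd' 0 → fail=0;  out ∅∪∅=∅
  n5('a'): parent n0 fail=0; on 'a' 0 → fail=0;  out ∅∪∅=∅
  n2('db'): parent n1 fail=0; on 'b' 0 → fail=0;  out ∅∪∅=∅
  n6('aa'): parent n5 fail=0; on 'a' 0 → fail=5;  out {1}∪∅={1}
  n3('dba'): parent n2 fail=0; on 'a' 0 → fail=5;  out ∅∪∅=∅
  n4('dbaa'): parent n3 fail=5; on 'a' 5 → fail=6;  out {0}∪{1}={0,1}

Run:
pos 0 'b': at 0
pos 1 'c': at 0
pos 2 'c': at 0
pos 3 'b': at 0
pos 4 'd': at 1
pos 5 'b': at 2
pos 6 'a': at 3
pos 7 'a': at 4  → match P0@[4:7],P1@[6:7]
pos 8 'a': at 6 (via fail)  → match P1@[7:8]
pos 9 'a': at 6 (via fail)  → match P1@[8:9]
pos 10 'a': at 6 (via fail)  → match P1@[9:10]
pos 11 'd': at 1 (via fail)
pos 12 'b': at 2
pos 13 'a': at 3
pos 14 'a': at 4  → match P0@[11:14],P1@[13:14]
pos 15 'b': at 0 (via fail)
pos 16 'd': at 1
pos 17 'b': at 2
pos 18 'a': at 3
pos 19 'a': at 4  → match P0@[16:19],P1@[18:19]
pos 20 'a': at 6 (via fail)  → match P1@[19:20]
pos 21 'a': at 6 (via fail)  → match P1@[20:21]
pos 22 'a': at 6 (via fail)  → match P1@[21:22]
pos 23 'b': at 0 (via fail)
pos 24 'd': at 1
pos 25 'b': at 2
pos 26 'a': at 3
pos 27 'a': at 4  → match P0@[24:27],P1@[26:27]
pos 28 'd': at 1 (via fail)
pos 29 'b': at 2
pos 30 'a': at 3
pos 31 'a': at 4  → match P0@[28:31],P1@[30:31]
pos 32 'a': at 6 (via fail)  → match P1@[31:32]
pos 33 'b': at 0 (via fail)
pos 34 'c': at 0
pos 35 'd': at 1
pos 36 'b': at 2
pos 37 'a': at 3
pos 38 'a': at 4  → match P0@[35:38],P1@[37:38]
pos 39 'd': at 1 (via fail)
pos 40 'b': at 2
pos 41 'a': at 3
pos 42 'a': at 4  → match P0@[39:42],P1@[41:42]
pos 43 'a': at 6 (via fail)  → match P1@[42:43]
pos 44 'a': at 6 (via fail)  → match P1@[43:44]
pos 45 'a': at 6 (via fail)  → match P1@[44:45]
pos 46 'a': at 6 (via fail)  → match P1@[45:46]
pos 47 'd': at 1 (via fail)
pos 48 'b': at 2
pos 49 'a': at 3
pos 50 'a': at 4  → match P0@[47:50],P1@[49:50]
pos 51 'd': at 1 (via fail)
pos 52 'b': at 2
pos 53 'a': at 3
pos 54 'a': at 4  → match P0@[51:54],P1@[53:54]
pos 55 'd': at 1 (via fail)
pos 56 'd': at 1 (via fail)
pos 57 'b': at 2
pos 58 'd': at 1 (via fail)
pos 59 'b': at 2
pos 60 'a': at 3
pos 61 'a': at 4  → match P0@[58:61],P1@[60:61]

Matches: [[7,0],[7,1],[8,1],[9,1],[10,1],[14,0],[14,1],[19,0],[19,1],[20,1],[21,1],[22,1],[27,0],[27,1],[31,0],[31,1],[32,1],[38,0],[38,1],[42,0],[42,1],[43,1],[44,1],[45,1],[46,1],[50,0],[50,1],[54,0],[54,1],[61,0],[61,1]]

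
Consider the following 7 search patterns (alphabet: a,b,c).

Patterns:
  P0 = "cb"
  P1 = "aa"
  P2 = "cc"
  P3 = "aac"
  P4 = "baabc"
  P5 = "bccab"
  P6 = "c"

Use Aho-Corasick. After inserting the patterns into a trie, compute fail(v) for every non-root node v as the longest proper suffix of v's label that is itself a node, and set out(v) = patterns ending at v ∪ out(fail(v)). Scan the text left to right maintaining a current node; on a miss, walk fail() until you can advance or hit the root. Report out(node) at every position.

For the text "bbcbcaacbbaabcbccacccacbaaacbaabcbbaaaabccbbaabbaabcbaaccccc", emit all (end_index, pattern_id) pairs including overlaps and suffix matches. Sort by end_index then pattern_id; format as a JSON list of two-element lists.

Construct AC machine:
Trie (insert patterns):
  0='ε' goto a→3 b→7 c→1
  1='c' goto b→2 c→5  [P6 ends]
  2='cb' goto ·  [P0 ends]
  3='a' goto a→4
  4='aa' goto c→6  [P1 ends]
  5='cc' goto ·  [P2 ends]
  6='aac' goto ·  [P3 ends]
  7='b' goto a→8 c→12
  8='ba' goto a→9
  9='baa' goto b→10
  10='baab' goto c→11
  11='baabc' goto ·  [P4 ends]
  12='bc' goto c→13
  13='bcc' goto a→14
  14='bcca' goto b→15
  15='bccab' goto ·  [P5 ends]

Failure links (BFS by depth):
  n1('c'): parent n0 fail=0; on 'c' 0 → fail=0;  out {6}∪∅={6}
  n3('a'): parent n0 fail=0; on 'a' 0 → fail=0;  out ∅∪∅=∅
  n7('b'): parent n0 fail=0; on 'b' 0 → fail=0;  out ∅∪∅=∅
  n2('cb'): parent n1 fail=0; on 'b' 0 → fail=7;  out {0}∪∅={0}
  n4('aa'): parent n3 fail=0; on 'a' 0 → fail=3;  out {1}∪∅={1}
  n5('cc'): parent n1 fail=0; on 'c' 0 → fail=1;  out {2}∪{6}={2,6}
  n8('ba'): parent n7 fail=0; on 'a' 0 → fail=3;  out ∅∪∅=∅
  n12('bc'): parent n7 fail=0; on 'c' 0 → fail=1;  out ∅∪{6}={6}
  n6('aac'): parent n4 fail=3; on 'c' 3→0 → fail=1;  out {3}∪{6}={3,6}
  n9('baa'): parent n8 fail=3; on 'a' 3 → fail=4;  out ∅∪{1}={1}
  n13('bcc'): parent n12 fail=1; on 'c' 1 → fail=5;  out ∅∪{2,6}={2,6}
  n10('baab'): parent n9 fail=4; on 'b' 4→3→0 → fail=7;  out ∅∪∅=∅
  n14('bcca'): parent n13 fail=5; on 'a' 5→1→0 → fail=3;  out ∅∪∅=∅
  n11('baabc'): parent n10 fail=7; on 'c' 7 → fail=12;  out {4}∪{6}={4,6}
  n15('bccab'): parent n14 fail=3; on 'b' 3→0 → fail=7;  out {5}∪∅={5}

Text stream:
pos 0 'b': at 7
pos 1 'b': at 7 (fail-walked)
pos 2 'c': at 12  emit P6@[2:2]
pos 3 'b': at 2 (fail-walked)  emit P0@[2:3]
pos 4 'c': at 12 (fail-walked)  emit P6@[4:4]
pos 5 'a': at 3 (fail-walked)
pos 6 'a': at 4  emit P1@[5:6]
pos 7 'c': at 6  emit P3@[5:7],P6@[7:7]
pos 8 'b': at 2 (fail-walked)  emit P0@[7:8]
pos 9 'b': at 7 (fail-walked)
pos 10 'a': at 8
pos 11 'a': at 9  emit P1@[10:11]
pos 12 'b': at 10
pos 13 'c': at 11  emit P4@[9:13],P6@[13:13]
pos 14 'b': at 2 (fail-walked)  emit P0@[13:14]
pos 15 'c': at 12 (fail-walked)  emit P6@[15:15]
pos 16 'c': at 13  emit P2@[15:16],P6@[16:16]
pos 17 'a': at 14
pos 18 'c': at 1 (fail-walked)  emit P6@[18:18]
pos 19 'c': at 5  emit P2@[18:19],P6@[19:19]
pos 20 'c': at 5 (fail-walked)  emit P2@[19:20],P6@[20:20]
pos 21 'a': at 3 (fail-walked)
pos 22 'c': at 1 (fail-walked)  emit P6@[22:22]
pos 23 'b': at 2  emit P0@[22:23]
pos 24 'a': at 8 (fail-walked)
pos 25 'a': at 9  emit P1@[24:25]
pos 26 'a': at 4 (fail-walked)  emit P1@[25:26]
pos 27 'c': at 6  emit P3@[25:27],P6@[27:27]
pos 28 'b': at 2 (fail-walked)  emit P0@[27:28]
pos 29 'a': at 8 (fail-walked)
pos 30 'a': at 9  emit P1@[29:30]
pos 31 'b': at 10
pos 32 'c': at 11  emit P4@[28:32],P6@[32:32]
pos 33 'b': at 2 (fail-walked)  emit P0@[32:33]
pos 34 'b': at 7 (fail-walked)
pos 35 'a': at 8
pos 36 'a': at 9  emit P1@[35:36]
pos 37 'a': at 4 (fail-walked)  emit P1@[36:37]
pos 38 'a': at 4 (fail-walked)  emit P1@[37:38]
pos 39 'b': at 7 (fail-walked)
pos 40 'c': at 12  emit P6@[40:40]
pos 41 'c': at 13  emit P2@[40:41],P6@[41:41]
pos 42 'b': at 2 (fail-walked)  emit P0@[41:42]
pos 43 'b': at 7 (fail-walked)
pos 44 'a': at 8
pos 45 'a': at 9  emit P1@[44:45]
pos 46 'b': at 10
pos 47 'b': at 7 (fail-walked)
pos 48 'a': at 8
pos 49 'a': at 9  emit P1@[48:49]
pos 50 'b': at 10
pos 51 'c': at 11  emit P4@[47:51],P6@[51:51]
pos 52 'b': at 2 (fail-walked)  emit P0@[51:52]
pos 53 'a': at 8 (fail-walked)
pos 54 'a': at 9  emit P1@[53:54]
pos 55 'c': at 6 (fail-walked)  emit P3@[53:55],P6@[55:55]
pos 56 'c': at 5 (fail-walked)  emit P2@[55:56],P6@[56:56]
pos 57 'c': at 5 (fail-walked)  emit P2@[56:57],P6@[57:57]
pos 58 'c': at 5 (fail-walked)  emit P2@[57:58],P6@[58:58]
pos 59 'c': at 5 (fail-walked)  emit P2@[58:59],P6@[59:59]

Matches: [[2,6],[3,0],[4,6],[6,1],[7,3],[7,6],[8,0],[11,1],[13,4],[13,6],[14,0],[15,6],[16,2],[16,6],[18,6],[19,2],[19,6],[20,2],[20,6],[22,6],[23,0],[25,1],[26,1],[27,3],[27,6],[28,0],[30,1],[32,4],[32,6],[33,0],[36,1],[37,1],[38,1],[40,6],[41,2],[41,6],[42,0],[45,1],[49,1],[51,4],[51,6],[52,0],[54,1],[55,3],[55,6],[56,2],[56,6],[57,2],[57,6],[58,2],[58,6],[59,2],[59,6]]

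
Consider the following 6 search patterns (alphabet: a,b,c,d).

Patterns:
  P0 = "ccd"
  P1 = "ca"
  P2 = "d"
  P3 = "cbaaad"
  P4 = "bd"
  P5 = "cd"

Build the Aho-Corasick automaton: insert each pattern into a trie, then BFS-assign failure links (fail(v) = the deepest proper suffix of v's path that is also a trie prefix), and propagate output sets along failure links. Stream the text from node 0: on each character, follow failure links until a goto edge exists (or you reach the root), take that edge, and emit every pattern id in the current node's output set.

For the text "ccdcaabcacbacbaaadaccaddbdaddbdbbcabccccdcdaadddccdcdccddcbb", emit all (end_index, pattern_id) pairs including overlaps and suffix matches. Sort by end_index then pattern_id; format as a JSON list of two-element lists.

Build:
Trie nodes:
  0='ε' goto b→11 c→1 d→5
  1='c' goto a→4 b→6 c→2 d→13
  2='cc' goto d→3
  3='ccd' goto ·  ←P0
  4='ca' goto ·  ←P1
  5='d' goto ·  ←P2
  6='cb' goto a→7
  7='cba' goto a→8
  8='cbaa' goto a→9
  9='cbaaa' goto d→10
  10='cbaaad' goto ·  ←P3
  11='b' goto d→12
  12='bd' goto ·  ←P4
  13='cd' goto ·  ←P5

BFS fail/out derivation:
  fail(1) 'c': from fail(0)=0 chase 'c': 0 ⇒ 0;  out=∅∪out(0)=∅
  fail(5) 'd': from fail(0)=0 chase 'd': 0 ⇒ 0;  out={2}∪out(0)={2}
  fail(11) 'b': from fail(0)=0 chase 'b': 0 ⇒ 0;  out=∅∪out(0)=∅
  fail(2) 'cc': from fail(1)=0 chase 'c': 0 ⇒ 1;  out=∅∪out(1)=∅
  fail(4) 'ca': from fail(1)=0 chase 'a': 0 ⇒ 0;  out={1}∪out(0)={1}
  fail(6) 'cb': from fail(1)=0 chase 'b': 0 ⇒ 11;  out=∅∪out(11)=∅
  fail(12) 'bd': from fail(11)=0 chase 'd': 0 ⇒ 5;  out={4}∪out(5)={2,4}
  fail(13) 'cd': from fail(1)=0 chase 'd': 0 ⇒ 5;  out={5}∪out(5)={2,5}
  fail(3) 'ccd': from fail(2)=1 chase 'd': 1 ⇒ 13;  out={0}∪out(13)={0,2,5}
  fail(7) 'cba': from fail(6)=11 chase 'a': 11→0 ⇒ 0;  out=∅∪out(0)=∅
  fail(8) 'cbaa': from fail(7)=0 chase 'a': 0 ⇒ 0;  out=∅∪out(0)=∅
  fail(9) 'cbaaa': from fail(8)=0 chase 'a': 0 ⇒ 0;  out=∅∪out(0)=∅
  fail(10) 'cbaaad': from fail(9)=0 chase 'd': 0 ⇒ 5;  out={3}∪out(5)={2,3}

Run:
[0] read 'c'  n0⇒n1
[1] read 'c'  n1⇒n2
[2] read 'd'  n2⇒n3  ** P0@[0:2],P2@[2:2],P5@[1:2]
[3] read 'c'  n3⇒n1 (via fail)
[4] read 'a'  n1⇒n4  ** P1@[3:4]
[5] read 'a'  n4⇒n0 (via fail)
[6] read 'b'  n0⇒n11
[7] read 'c'  n11⇒n1 (via fail)
[8] read 'a'  n1⇒n4  ** P1@[7:8]
[9] read 'c'  n4⇒n1 (via fail)
[10] read 'b'  n1⇒n6
[11] read 'a'  n6⇒n7
[12] read 'c'  n7⇒n1 (via fail)
[13] read 'b'  n1⇒n6
[14] read 'a'  n6⇒n7
[15] read 'a'  n7⇒n8
[16] read 'a'  n8⇒n9
[17] read 'd'  n9⇒n10  ** P2@[17:17],P3@[12:17]
[18] read 'a'  n10⇒n0 (via fail)
[19] read 'c'  n0⇒n1
[20] read 'c'  n1⇒n2
[21] read 'a'  n2⇒n4 (via fail)  ** P1@[20:21]
[22] read 'd'  n4⇒n5 (via fail)  ** P2@[22:22]
[23] read 'd'  n5⇒n5 (via fail)  ** P2@[23:23]
[24] read 'b'  n5⇒n11 (via fail)
[25] read 'd'  n11⇒n12  ** P2@[25:25],P4@[24:25]
[26] read 'a'  n12⇒n0 (via fail)
[27] read 'd'  n0⇒n5  ** P2@[27:27]
[28] read 'd'  n5⇒n5 (via fail)  ** P2@[28:28]
[29] read 'b'  n5⇒n11 (via fail)
[30] read 'd'  n11⇒n12  ** P2@[30:30],P4@[29:30]
[31] read 'b'  n12⇒n11 (via fail)
[32] read 'b'  n11⇒n11 (via fail)
[33] read 'c'  n11⇒n1 (via fail)
[34] read 'a'  n1⇒n4  ** P1@[33:34]
[35] read 'b'  n4⇒n11 (via fail)
[36] read 'c'  n11⇒n1 (via fail)
[37] read 'c'  n1⇒n2
[38] read 'c'  n2⇒n2 (via fail)
[39] read 'c'  n2⇒n2 (via fail)
[40] read 'd'  n2⇒n3  ** P0@[38:40],P2@[40:40],P5@[39:40]
[41] read 'c'  n3⇒n1 (via fail)
[42] read 'd'  n1⇒n13  ** P2@[42:42],P5@[41:42]
[43] read 'a'  n13⇒n0 (via fail)
[44] read 'a'  n0⇒n0
[45] read 'd'  n0⇒n5  ** P2@[45:45]
[46] read 'd'  n5⇒n5 (via fail)  ** P2@[46:46]
[47] read 'd'  n5⇒n5 (via fail)  ** P2@[47:47]
[48] read 'c'  n5⇒n1 (via fail)
[49] read 'c'  n1⇒n2
[50] read 'd'  n2⇒n3  ** P0@[48:50],P2@[50:50],P5@[49:50]
[51] read 'c'  n3⇒n1 (via fail)
[52] read 'd'  n1⇒n13  ** P2@[52:52],P5@[51:52]
[53] read 'c'  n13⇒n1 (via fail)
[54] read 'c'  n1⇒n2
[55] read 'd'  n2⇒n3  ** P0@[53:55],P2@[55:55],P5@[54:55]
[56] read 'd'  n3⇒n5 (via fail)  ** P2@[56:56]
[57] read 'c'  n5⇒n1 (via fail)
[58] read 'b'  n1⇒n6
[59] read 'b'  n6⇒n11 (via fail)

All matches (sorted): [[2,0],[2,2],[2,5],[4,1],[8,1],[17,2],[17,3],[21,1],[22,2],[23,2],[25,2],[25,4],[27,2],[28,2],[30,2],[30,4],[34,1],[40,0],[40,2],[40,5],[42,2],[42,5],[45,2],[46,2],[47,2],[50,0],[50,2],[50,5],[52,2],[52,5],[55,0],[55,2],[55,5],[56,2]]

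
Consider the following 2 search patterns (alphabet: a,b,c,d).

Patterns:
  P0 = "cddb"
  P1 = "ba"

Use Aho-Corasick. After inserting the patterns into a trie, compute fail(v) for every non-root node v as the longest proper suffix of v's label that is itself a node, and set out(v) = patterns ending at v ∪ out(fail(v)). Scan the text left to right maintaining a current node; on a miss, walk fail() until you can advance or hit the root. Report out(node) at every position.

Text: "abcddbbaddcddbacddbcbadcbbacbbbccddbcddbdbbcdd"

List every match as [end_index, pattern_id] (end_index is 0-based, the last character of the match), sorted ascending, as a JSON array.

Build automaton:
Trie (insert patterns):
  n0 'ε': b→5 c→1
  n1 'c': d→2
  n2 'cd': d→3
  n3 'cdd': b→4
  n4 'cddb': ·  ←P0
  n5 'b': a→6
  n6 'ba': ·  ←P1

BFS fail/out derivation:
  n1('c'): parent n0 fail=0; on 'c' 0 → fail=0;  out ∅∪∅=∅
  n5('b'): parent n0 fail=0; on 'b' 0 → fail=0;  out ∅∪∅=∅
  n2('cd'): parent n1 fail=0; on 'd' 0 → fail=0;  out ∅∪∅=∅
  n6('ba'): parent n5 fail=0; on 'a' 0 → fail=0;  out {1}∪∅={1}
  n3('cdd'): parent n2 fail=0; on 'd' 0 → fail=0;  out ∅∪∅=∅
  n4('cddb'): parent n3 fail=0; on 'b' 0 → fail=5;  out {0}∪∅={0}

Scan:
pos 0 'a': at 0
pos 1 'b': at 5
pos 2 'c': at 1 (fail-walked)
pos 3 'd': at 2
pos 4 'd': at 3
pos 5 'b': at 4  ** P0@[2:5]
pos 6 'b': at 5 (fail-walked)
pos 7 'a': at 6  ** P1@[6:7]
pos 8 'd': at 0 (fail-walked)
pos 9 'd': at 0
pos 10 'c': at 1
pos 11 'd': at 2
pos 12 'd': at 3
pos 13 'b': at 4  ** P0@[10:13]
pos 14 'a': at 6 (fail-walked)  ** P1@[13:14]
pos 15 'c': at 1 (fail-walked)
pos 16 'd': at 2
pos 17 'd': at 3
pos 18 'b': at 4  ** P0@[15:18]
pos 19 'c': at 1 (fail-walked)
pos 20 'b': at 5 (fail-walked)
pos 21 'a': at 6  ** P1@[20:21]
pos 22 'd': at 0 (fail-walked)
pos 23 'c': at 1
pos 24 'b': at 5 (fail-walked)
pos 25 'b': at 5 (fail-walked)
pos 26 'a': at 6  ** P1@[25:26]
pos 27 'c': at 1 (fail-walked)
pos 28 'b': at 5 (fail-walked)
pos 29 'b': at 5 (fail-walked)
pos 30 'b': at 5 (fail-walked)
pos 31 'c': at 1 (fail-walked)
pos 32 'c': at 1 (fail-walked)
pos 33 'd': at 2
pos 34 'd': at 3
pos 35 'b': at 4  ** P0@[32:35]
pos 36 'c': at 1 (fail-walked)
pos 37 'd': at 2
pos 38 'd': at 3
pos 39 'b': at 4  ** P0@[36:39]
pos 40 'd': at 0 (fail-walked)
pos 41 'b': at 5
pos 42 'b': at 5 (fail-walked)
pos 43 'c': at 1 (fail-walked)
pos 44 'd': at 2
pos 45 'd': at 3

Matches: [[5,0],[7,1],[13,0],[14,1],[18,0],[21,1],[26,1],[35,0],[39,0]]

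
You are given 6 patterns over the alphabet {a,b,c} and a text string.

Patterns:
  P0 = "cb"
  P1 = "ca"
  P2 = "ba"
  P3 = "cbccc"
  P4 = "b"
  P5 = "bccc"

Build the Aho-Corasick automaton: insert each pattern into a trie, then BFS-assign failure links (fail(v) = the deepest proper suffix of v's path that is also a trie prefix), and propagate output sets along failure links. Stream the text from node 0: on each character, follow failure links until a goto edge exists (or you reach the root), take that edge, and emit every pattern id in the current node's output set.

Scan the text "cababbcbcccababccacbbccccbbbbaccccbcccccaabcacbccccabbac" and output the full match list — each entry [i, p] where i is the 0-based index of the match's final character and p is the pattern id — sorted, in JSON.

Build automaton:
Trie (insert patterns):
  n0 'ε': b→4 c→1
  n1 'c': a→3 b→2
  n2 'cb': c→6  ←P0
  n3 'ca': ·  ←P1
  n4 'b': a→5 c→9  ←P4
  n5 'ba': ·  ←P2
  n6 'cbc': c→7
  n7 'cbcc': c→8
  n8 'cbccc': ·  ←P3
  n9 'bc': c→10
  n10 'bcc': c→11
  n11 'bccc': ·  ←P5

BFS fail/out derivation:
  fail(1) 'c': from fail(0)=0 chase 'c': 0 ⇒ 0;  out=∅∪out(0)=∅
  fail(4) 'b': from fail(0)=0 chase 'b': 0 ⇒ 0;  out={4}∪out(0)={4}
  fail(2) 'cb': from fail(1)=0 chase 'b': 0 ⇒ 4;  out={0}∪out(4)={0,4}
  fail(3) 'ca': from fail(1)=0 chase 'a': 0 ⇒ 0;  out={1}∪out(0)={1}
  fail(5) 'ba': from fail(4)=0 chase 'a': 0 ⇒ 0;  out={2}∪out(0)={2}
  fail(9) 'bc': from fail(4)=0 chase 'c': 0 ⇒ 1;  out=∅∪out(1)=∅
  fail(6) 'cbc': from fail(2)=4 chase 'c': 4 ⇒ 9;  out=∅∪out(9)=∅
  fail(10) 'bcc': from fail(9)=1 chase 'c': 1→0 ⇒ 1;  out=∅∪out(1)=∅
  fail(7) 'cbcc': from fail(6)=9 chase 'c': 9 ⇒ 10;  out=∅∪out(10)=∅
  fail(11) 'bccc': from fail(10)=1 chase 'c': 1→0 ⇒ 1;  out={5}∪out(1)={5}
  fail(8) 'cbccc': from fail(7)=10 chase 'c': 10 ⇒ 11;  out={3}∪out(11)={3,5}

Run:
[0] read 'c'  n0⇒n1
[1] read 'a'  n1⇒n3  emit P1@[0:1]
[2] read 'b'  n3⇒n4 (via fail)  emit P4@[2:2]
[3] read 'a'  n4⇒n5  emit P2@[2:3]
[4] read 'b'  n5⇒n4 (via fail)  emit P4@[4:4]
[5] read 'b'  n4⇒n4 (via fail)  emit P4@[5:5]
[6] read 'c'  n4⇒n9
[7] read 'b'  n9⇒n2 (via fail)  emit P0@[6:7],P4@[7:7]
[8] read 'c'  n2⇒n6
[9] read 'c'  n6⇒n7
[10] read 'c'  n7⇒n8  emit P3@[6:10],P5@[7:10]
[11] read 'a'  n8⇒n3 (via fail)  emit P1@[10:11]
[12] read 'b'  n3⇒n4 (via fail)  emit P4@[12:12]
[13] read 'a'  n4⇒n5  emit P2@[12:13]
[14] read 'b'  n5⇒n4 (via fail)  emit P4@[14:14]
[15] read 'c'  n4⇒n9
[16] read 'c'  n9⇒n10
[17] read 'a'  n10⇒n3 (via fail)  emit P1@[16:17]
[18] read 'c'  n3⇒n1 (via fail)
[19] read 'b'  n1⇒n2  emit P0@[18:19],P4@[19:19]
[20] read 'b'  n2⇒n4 (via fail)  emit P4@[20:20]
[21] read 'c'  n4⇒n9
[22] read 'c'  n9⇒n10
[23] read 'c'  n10⇒n11  emit P5@[20:23]
[24] read 'c'  n11⇒n1 (via fail)
[25] read 'b'  n1⇒n2  emit P0@[24:25],P4@[25:25]
[26] read 'b'  n2⇒n4 (via fail)  emit P4@[26:26]
[27] read 'b'  n4⇒n4 (via fail)  emit P4@[27:27]
[28] read 'b'  n4⇒n4 (via fail)  emit P4@[28:28]
[29] read 'a'  n4⇒n5  emit P2@[28:29]
[30] read 'c'  n5⇒n1 (via fail)
[31] read 'c'  n1⇒n1 (via fail)
[32] read 'c'  n1⇒n1 (via fail)
[33] read 'c'  n1⇒n1 (via fail)
[34] read 'b'  n1⇒n2  emit P0@[33:34],P4@[34:34]
[35] read 'c'  n2⇒n6
[36] read 'c'  n6⇒n7
[37] read 'c'  n7⇒n8  emit P3@[33:37],P5@[34:37]
[38] read 'c'  n8⇒n1 (via fail)
[39] read 'c'  n1⇒n1 (via fail)
[40] read 'a'  n1⇒n3  emit P1@[39:40]
[41] read 'a'  n3⇒n0 (via fail)
[42] read 'b'  n0⇒n4  emit P4@[42:42]
[43] read 'c'  n4⇒n9
[44] read 'a'  n9⇒n3 (via fail)  emit P1@[43:44]
[45] read 'c'  n3⇒n1 (via fail)
[46] read 'b'  n1⇒n2  emit P0@[45:46],P4@[46:46]
[47] read 'c'  n2⇒n6
[48] read 'c'  n6⇒n7
[49] read 'c'  n7⇒n8  emit P3@[45:49],P5@[46:49]
[50] read 'c'  n8⇒n1 (via fail)
[51] read 'a'  n1⇒n3  emit P1@[50:51]
[52] read 'b'  n3⇒n4 (via fail)  emit P4@[52:52]
[53] read 'b'  n4⇒n4 (via fail)  emit P4@[53:53]
[54] read 'a'  n4⇒n5  emit P2@[53:54]
[55] read 'c'  n5⇒n1 (via fail)

Result: [[1,1],[2,4],[3,2],[4,4],[5,4],[7,0],[7,4],[10,3],[10,5],[11,1],[12,4],[13,2],[14,4],[17,1],[19,0],[19,4],[20,4],[23,5],[25,0],[25,4],[26,4],[27,4],[28,4],[29,2],[34,0],[34,4],[37,3],[37,5],[40,1],[42,4],[44,1],[46,0],[46,4],[49,3],[49,5],[51,1],[52,4],[53,4],[54,2]]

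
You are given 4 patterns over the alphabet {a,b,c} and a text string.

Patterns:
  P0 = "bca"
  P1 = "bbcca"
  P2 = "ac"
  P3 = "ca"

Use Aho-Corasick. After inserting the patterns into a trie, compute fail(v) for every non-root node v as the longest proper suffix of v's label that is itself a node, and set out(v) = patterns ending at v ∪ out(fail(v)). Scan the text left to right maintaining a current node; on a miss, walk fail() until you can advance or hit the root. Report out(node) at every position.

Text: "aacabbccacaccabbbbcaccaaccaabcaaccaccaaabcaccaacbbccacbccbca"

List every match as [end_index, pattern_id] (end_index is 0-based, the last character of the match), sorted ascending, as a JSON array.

Build automaton:
Trie (insert patterns):
  0='ε' goto a→8 b→1 c→10
  1='b' goto b→4 c→2
  2='bc' goto a→3
  3='bca' goto ·  [P0 ends]
  4='bb' goto c→5
  5='bbc' goto c→6
  6='bbcc' goto a→7
  7='bbcca' goto ·  [P1 ends]
  8='a' goto c→9
  9='ac' goto ·  [P2 ends]
  10='c' goto a→11
  11='ca' goto ·  [P3 ends]

Failure links (BFS by depth):
  n1('b'): parent n0 fail=0; on 'b' 0 → fail=0;  out ∅∪∅=∅
  n8('a'): parent n0 fail=0; on 'a' 0 → fail=0;  out ∅∪∅=∅
  n10('c'): parent n0 fail=0; on 'c' 0 → fail=0;  out ∅∪∅=∅
  n2('bc'): parent n1 fail=0; on 'c' 0 → fail=10;  out ∅∪∅=∅
  n4('bb'): parent n1 fail=0; on 'b' 0 → fail=1;  out ∅∪∅=∅
  n9('ac'): parent n8 fail=0; on 'c' 0 → fail=10;  out {2}∪∅={2}
  n11('ca'): parent n10 fail=0; on 'a' 0 → fail=8;  out {3}∪∅={3}
  n3('bca'): parent n2 fail=10; on 'a' 10 → fail=11;  out {0}∪{3}={0,3}
  n5('bbc'): parent n4 fail=1; on 'c' 1 → fail=2;  out ∅∪∅=∅
  n6('bbcc'): parent n5 fail=2; on 'c' 2→10→0 → fail=10;  out ∅∪∅=∅
  n7('bbcca'): parent n6 fail=10; on 'a' 10 → fail=11;  out {1}∪{3}={1,3}

Run:
i=0 'a': node 0→8
i=1 'a': node 8→8 ·f
i=2 'c': node 8→9  emit P2@[1:2]
i=3 'a': node 9→11 ·f  emit P3@[2:3]
i=4 'b': node 11→1 ·f
i=5 'b': node 1→4
i=6 'c': node 4→5
i=7 'c': node 5→6
i=8 'a': node 6→7  emit P1@[4:8],P3@[7:8]
i=9 'c': node 7→9 ·f  emit P2@[8:9]
i=10 'a': node 9→11 ·f  emit P3@[9:10]
i=11 'c': node 11→9 ·f  emit P2@[10:11]
i=12 'c': node 9→10 ·f
i=13 'a': node 10→11  emit P3@[12:13]
i=14 'b': node 11→1 ·f
i=15 'b': node 1→4
i=16 'b': node 4→4 ·f
i=17 'b': node 4→4 ·f
i=18 'c': node 4→5
i=19 'a': node 5→3 ·f  emit P0@[17:19],P3@[18:19]
i=20 'c': node 3→9 ·f  emit P2@[19:20]
i=21 'c': node 9→10 ·f
i=22 'a': node 10→11  emit P3@[21:22]
i=23 'a': node 11→8 ·f
i=24 'c': node 8→9  emit P2@[23:24]
i=25 'c': node 9→10 ·f
i=26 'a': node 10→11  emit P3@[25:26]
i=27 'a': node 11→8 ·f
i=28 'b': node 8→1 ·f
i=29 'c': node 1→2
i=30 'a': node 2→3  emit P0@[28:30],P3@[29:30]
i=31 'a': node 3→8 ·f
i=32 'c': node 8→9  emit P2@[31:32]
i=33 'c': node 9→10 ·f
i=34 'a': node 10→11  emit P3@[33:34]
i=35 'c': node 11→9 ·f  emit P2@[34:35]
i=36 'c': node 9→10 ·f
i=37 'a': node 10→11  emit P3@[36:37]
i=38 'a': node 11→8 ·f
i=39 'a': node 8→8 ·f
i=40 'b': node 8→1 ·f
i=41 'c': node 1→2
i=42 'a': node 2→3  emit P0@[40:42],P3@[41:42]
i=43 'c': node 3→9 ·f  emit P2@[42:43]
i=44 'c': node 9→10 ·f
i=45 'a': node 10→11  emit P3@[44:45]
i=46 'a': node 11→8 ·f
i=47 'c': node 8→9  emit P2@[46:47]
i=48 'b': node 9→1 ·f
i=49 'b': node 1→4
i=50 'c': node 4→5
i=51 'c': node 5→6
i=52 'a': node 6→7  emit P1@[48:52],P3@[51:52]
i=53 'c': node 7→9 ·f  emit P2@[52:53]
i=54 'b': node 9→1 ·f
i=55 'c': node 1→2
i=56 'c': node 2→10 ·f
i=57 'b': node 10→1 ·f
i=58 'c': node 1→2
i=59 'a': node 2→3  emit P0@[57:59],P3@[58:59]

Result: [[2,2],[3,3],[8,1],[8,3],[9,2],[10,3],[11,2],[13,3],[19,0],[19,3],[20,2],[22,3],[24,2],[26,3],[30,0],[30,3],[32,2],[34,3],[35,2],[37,3],[42,0],[42,3],[43,2],[45,3],[47,2],[52,1],[52,3],[53,2],[59,0],[59,3]]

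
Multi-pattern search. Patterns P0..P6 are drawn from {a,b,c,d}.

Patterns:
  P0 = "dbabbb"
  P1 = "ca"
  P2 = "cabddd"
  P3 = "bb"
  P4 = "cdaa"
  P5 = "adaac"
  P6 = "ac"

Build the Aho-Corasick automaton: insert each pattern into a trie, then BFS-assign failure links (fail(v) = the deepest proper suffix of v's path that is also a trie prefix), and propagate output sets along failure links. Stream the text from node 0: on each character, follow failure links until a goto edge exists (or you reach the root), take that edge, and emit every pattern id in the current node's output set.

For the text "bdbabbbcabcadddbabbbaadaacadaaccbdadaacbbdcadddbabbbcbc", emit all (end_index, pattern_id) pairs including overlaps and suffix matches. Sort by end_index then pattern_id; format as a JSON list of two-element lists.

Construct AC machine:
Trie (insert patterns):
  n0 'ε': a→18 b→13 c→7 d→1
  n1 'd': b→2
  n2 'db': a→3
  n3 'dba': b→4
  n4 'dbab': b→5
  n5 'dbabb': b→6
  n6 'dbabbb': ·  [P0 ends]
  n7 'c': a→8 d→15
  n8 'ca': b→9  [P1 ends]
  n9 'cab': d→10
  n10 'cabd': d→11
  n11 'cabdd': d→12
  n12 'cabddd': ·  [P2 ends]
  n13 'b': b→14
  n14 'bb': ·  [P3 ends]
  n15 'cd': a→16
  n16 'cda': a→17
  n17 'cdaa': ·  [P4 ends]
  n18 'a': c→23 d→19
  n19 'ad': a→20
  n20 'ada': a→21
  n21 'adaa': c→22
  n22 'adaac': ·  [P5 ends]
  n23 'ac': ·  [P6 ends]

BFS fail/out derivation:
  fail(1) 'd': from fail(0)=0 chase 'd': 0 ⇒ 0;  out=∅∪out(0)=∅
  fail(7) 'c': from fail(0)=0 chase 'c': 0 ⇒ 0;  out=∅∪out(0)=∅
  fail(13) 'b': from fail(0)=0 chase 'b': 0 ⇒ 0;  out=∅∪out(0)=∅
  fail(18) 'a': from fail(0)=0 chase 'a': 0 ⇒ 0;  out=∅∪out(0)=∅
  fail(2) 'db': from fail(1)=0 chase 'b': 0 ⇒ 13;  out=∅∪out(13)=∅
  fail(8) 'ca': from fail(7)=0 chase 'a': 0 ⇒ 18;  out={1}∪out(18)={1}
  fail(14) 'bb': from fail(13)=0 chase 'b': 0 ⇒ 13;  out={3}∪out(13)={3}
  fail(15) 'cd': from fail(7)=0 chase 'd': 0 ⇒ 1;  out=∅∪out(1)=∅
  fail(19) 'ad': from fail(18)=0 chase 'd': 0 ⇒ 1;  out=∅∪out(1)=∅
  fail(23) 'ac': from fail(18)=0 chase 'c': 0 ⇒ 7;  out={6}∪out(7)={6}
  fail(3) 'dba': from fail(2)=13 chase 'a': 13→0 ⇒ 18;  out=∅∪out(18)=∅
  fail(9) 'cab': from fail(8)=18 chase 'b': 18→0 ⇒ 13;  out=∅∪out(13)=∅
  fail(16) 'cda': from fail(15)=1 chase 'a': 1→0 ⇒ 18;  out=∅∪out(18)=∅
  fail(20) 'ada': from fail(19)=1 chase 'a': 1→0 ⇒ 18;  out=∅∪out(18)=∅
  fail(4) 'dbab': from fail(3)=18 chase 'b': 18→0 ⇒ 13;  out=∅∪out(13)=∅
  fail(10) 'cabd': from fail(9)=13 chase 'd': 13→0 ⇒ 1;  out=∅∪out(1)=∅
  fail(17) 'cdaa': from fail(16)=18 chase 'a': 18→0 ⇒ 18;  out={4}∪out(18)={4}
  fail(21) 'adaa': from fail(20)=18 chase 'a': 18→0 ⇒ 18;  out=∅∪out(18)=∅
  fail(5) 'dbabb': from fail(4)=13 chase 'b': 13 ⇒ 14;  out=∅∪out(14)={3}
  fail(11) 'cabdd': from fail(10)=1 chase 'd': 1→0 ⇒ 1;  out=∅∪out(1)=∅
  fail(22) 'adaac': from fail(21)=18 chase 'c': 18 ⇒ 23;  out={5}∪out(23)={5,6}
  fail(6) 'dbabbb': from fail(5)=14 chase 'b': 14→13 ⇒ 14;  out={0}∪out(14)={0,3}
  fail(12) 'cabddd': from fail(11)=1 chase 'd': 1→0 ⇒ 1;  out={2}∪out(1)={2}

Run:
i=0 'b': node 0→13
i=1 'd': node 13→1 (via fail)
i=2 'b': node 1→2
i=3 'a': node 2→3
i=4 'b': node 3→4
i=5 'b': node 4→5  emit P3@[4:5]
i=6 'b': node 5→6  emit P0@[1:6],P3@[5:6]
i=7 'c': node 6→7 (via fail)
i=8 'a': node 7→8  emit P1@[7:8]
i=9 'b': node 8→9
i=10 'c': node 9→7 (via fail)
i=11 'a': node 7→8  emit P1@[10:11]
i=12 'd': node 8→19 (via fail)
i=13 'd': node 19→1 (via fail)
i=14 'd': node 1→1 (via fail)
i=15 'b': node 1→2
i=16 'a': node 2→3
i=17 'b': node 3→4
i=18 'b': node 4→5  emit P3@[17:18]
i=19 'b': node 5→6  emit P0@[14:19],P3@[18:19]
i=20 'a': node 6→18 (via fail)
i=21 'a': node 18→18 (via fail)
i=22 'd': node 18→19
i=23 'a': node 19→20
i=24 'a': node 20→21
i=25 'c': node 21→22  emit P5@[21:25],P6@[24:25]
i=26 'a': node 22→8 (via fail)  emit P1@[25:26]
i=27 'd': node 8→19 (via fail)
i=28 'a': node 19→20
i=29 'a': node 20→21
i=30 'c': node 21→22  emit P5@[26:30],P6@[29:30]
i=31 'c': node 22→7 (via fail)
i=32 'b': node 7→13 (via fail)
i=33 'd': node 13→1 (via fail)
i=34 'a': node 1→18 (via fail)
i=35 'd': node 18→19
i=36 'a': node 19→20
i=37 'a': node 20→21
i=38 'c': node 21→22  emit P5@[34:38],P6@[37:38]
i=39 'b': node 22→13 (via fail)
i=40 'b': node 13→14  emit P3@[39:40]
i=41 'd': node 14→1 (via fail)
i=42 'c': node 1→7 (via fail)
i=43 'a': node 7→8  emit P1@[42:43]
i=44 'd': node 8→19 (via fail)
i=45 'd': node 19→1 (via fail)
i=46 'd': node 1→1 (via fail)
i=47 'b': node 1→2
i=48 'a': node 2→3
i=49 'b': node 3→4
i=50 'b': node 4→5  emit P3@[49:50]
i=51 'b': node 5→6  emit P0@[46:51],P3@[50:51]
i=52 'c': node 6→7 (via fail)
i=53 'b': node 7→13 (via fail)
i=54 'c': node 13→7 (via fail)

All matches (sorted): [[5,3],[6,0],[6,3],[8,1],[11,1],[18,3],[19,0],[19,3],[25,5],[25,6],[26,1],[30,5],[30,6],[38,5],[38,6],[40,3],[43,1],[50,3],[51,0],[51,3]]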